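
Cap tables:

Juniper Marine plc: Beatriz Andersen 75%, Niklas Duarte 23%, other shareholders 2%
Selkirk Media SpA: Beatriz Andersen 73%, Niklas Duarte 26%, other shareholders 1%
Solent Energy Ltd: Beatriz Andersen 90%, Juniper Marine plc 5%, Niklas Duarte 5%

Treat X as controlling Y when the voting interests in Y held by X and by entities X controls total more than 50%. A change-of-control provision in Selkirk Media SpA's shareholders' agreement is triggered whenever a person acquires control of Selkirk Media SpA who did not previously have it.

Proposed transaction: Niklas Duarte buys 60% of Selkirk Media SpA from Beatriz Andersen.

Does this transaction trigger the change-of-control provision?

The purchase adds only to Niklas's holdings (Beatriz's stake shrinks), so Niklas is the only person who could newly come to control Selkirk.
Niklas's largest direct stake is 26% in Selkirk, which does not meet the threshold, so Niklas controls no company.
In Selkirk, Niklas's side holds only 26%, not > 50%.
So before the transaction, Niklas does not control Selkirk.
After the purchase, Niklas's direct stake in Selkirk rises to 26% + 60% = 86%, and Beatriz's stake falls to 13%.
Niklas holds 86% of Selkirk, so Niklas controls Selkirk.
Niklas did not control Selkirk before and does after, so the clause is triggered.

Yes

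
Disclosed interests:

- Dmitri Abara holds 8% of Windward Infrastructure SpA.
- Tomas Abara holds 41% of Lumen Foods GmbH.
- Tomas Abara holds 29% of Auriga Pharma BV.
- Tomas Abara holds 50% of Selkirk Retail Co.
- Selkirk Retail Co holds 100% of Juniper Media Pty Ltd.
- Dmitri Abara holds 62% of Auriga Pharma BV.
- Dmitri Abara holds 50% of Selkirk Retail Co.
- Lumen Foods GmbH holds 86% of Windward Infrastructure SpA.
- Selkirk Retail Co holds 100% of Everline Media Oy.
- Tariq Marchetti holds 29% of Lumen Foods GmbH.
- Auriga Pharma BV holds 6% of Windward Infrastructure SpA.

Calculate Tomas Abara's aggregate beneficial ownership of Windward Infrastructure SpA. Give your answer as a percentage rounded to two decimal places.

Tomas reaches Windward along 2 paths.
Via Auriga: 29% × 6% = 1.74%.
Via Lumen: 41% × 86% = 35.26%.
Total: 1.74% + 35.26% = 37%.
Rounded: 37.00%.

37.00%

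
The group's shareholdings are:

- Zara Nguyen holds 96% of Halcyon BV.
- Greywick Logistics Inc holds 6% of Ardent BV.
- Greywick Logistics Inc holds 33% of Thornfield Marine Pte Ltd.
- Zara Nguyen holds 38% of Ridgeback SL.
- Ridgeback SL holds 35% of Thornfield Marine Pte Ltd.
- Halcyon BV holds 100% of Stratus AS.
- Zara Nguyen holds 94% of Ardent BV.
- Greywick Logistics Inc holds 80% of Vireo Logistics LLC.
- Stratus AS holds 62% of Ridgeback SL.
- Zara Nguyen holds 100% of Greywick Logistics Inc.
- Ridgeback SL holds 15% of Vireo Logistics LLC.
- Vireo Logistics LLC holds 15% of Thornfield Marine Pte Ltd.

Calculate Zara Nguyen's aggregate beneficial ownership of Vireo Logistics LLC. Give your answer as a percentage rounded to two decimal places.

94.63%

Zara reaches Vireo along 3 paths.
Via Ridgeback: 38% × 15% = 5.7%.
Via Halcyon → Stratus → Ridgeback: 96% × 100% × 62% × 15% = 8.928%.
Via Greywick: 100% × 80% = 80%.
Total: 5.7% + 8.928% + 80% = 94.628%.
Rounded: 94.63%.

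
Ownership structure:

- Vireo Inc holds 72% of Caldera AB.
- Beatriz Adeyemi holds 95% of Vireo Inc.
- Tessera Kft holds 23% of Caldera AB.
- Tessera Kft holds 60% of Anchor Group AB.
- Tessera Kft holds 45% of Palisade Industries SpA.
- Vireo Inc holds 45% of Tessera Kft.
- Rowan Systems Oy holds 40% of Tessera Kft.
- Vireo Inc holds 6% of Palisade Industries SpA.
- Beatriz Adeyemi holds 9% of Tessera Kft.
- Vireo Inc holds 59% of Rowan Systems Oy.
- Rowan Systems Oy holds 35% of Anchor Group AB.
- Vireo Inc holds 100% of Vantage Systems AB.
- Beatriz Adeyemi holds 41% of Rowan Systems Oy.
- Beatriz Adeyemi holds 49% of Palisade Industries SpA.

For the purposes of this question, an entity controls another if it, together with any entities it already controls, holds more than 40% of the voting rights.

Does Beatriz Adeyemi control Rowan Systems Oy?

Yes

Beatriz holds 95% of Vireo, so Beatriz controls Vireo.
Beatriz and Vireo together hold 41% + 59% = 100% of Rowan, so Beatriz controls Rowan.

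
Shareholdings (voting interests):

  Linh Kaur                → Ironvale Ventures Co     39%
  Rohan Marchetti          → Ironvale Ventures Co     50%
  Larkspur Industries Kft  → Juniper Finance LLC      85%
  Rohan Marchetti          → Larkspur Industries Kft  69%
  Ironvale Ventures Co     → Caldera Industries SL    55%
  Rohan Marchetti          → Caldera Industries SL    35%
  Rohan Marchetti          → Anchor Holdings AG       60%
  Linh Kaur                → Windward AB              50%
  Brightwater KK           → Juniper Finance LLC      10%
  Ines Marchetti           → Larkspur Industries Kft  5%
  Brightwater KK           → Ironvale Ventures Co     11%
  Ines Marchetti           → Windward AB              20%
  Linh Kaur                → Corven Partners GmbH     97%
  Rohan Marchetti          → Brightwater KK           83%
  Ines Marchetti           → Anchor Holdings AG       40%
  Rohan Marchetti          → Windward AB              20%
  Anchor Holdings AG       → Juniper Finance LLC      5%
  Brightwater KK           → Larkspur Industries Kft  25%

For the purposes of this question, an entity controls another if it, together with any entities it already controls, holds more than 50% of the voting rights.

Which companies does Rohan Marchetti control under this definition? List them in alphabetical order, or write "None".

Rohan holds 83% of Brightwater, so Rohan controls Brightwater.
Brightwater and Rohan together hold 25% + 69% = 94% of Larkspur, so Rohan controls Larkspur.
Rohan holds 60% of Anchor, so Rohan controls Anchor.
Brightwater and Rohan together hold 11% + 50% = 61% of Ironvale, so Rohan controls Ironvale.
Brightwater and Larkspur and Anchor together hold 10% + 85% + 5% = 100% of Juniper, so Rohan controls Juniper.
Ironvale and Rohan together hold 55% + 35% = 90% of Caldera, so Rohan controls Caldera.
No other company's threshold is met.

Anchor Holdings AG, Brightwater KK, Caldera Industries SL, Ironvale Ventures Co, Juniper Finance LLC, Larkspur Industries Kft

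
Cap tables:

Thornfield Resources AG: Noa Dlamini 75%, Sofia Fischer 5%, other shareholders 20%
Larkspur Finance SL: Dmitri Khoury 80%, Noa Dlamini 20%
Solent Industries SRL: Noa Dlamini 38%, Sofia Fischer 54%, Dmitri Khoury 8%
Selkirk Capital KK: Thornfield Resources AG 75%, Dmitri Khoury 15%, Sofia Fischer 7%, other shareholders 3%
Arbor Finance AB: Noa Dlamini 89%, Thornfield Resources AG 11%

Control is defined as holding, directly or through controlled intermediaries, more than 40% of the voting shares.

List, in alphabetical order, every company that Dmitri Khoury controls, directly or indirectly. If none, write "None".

Dmitri holds 80% of Larkspur, so Dmitri controls Larkspur.
No other company's threshold is met.

Larkspur Finance SL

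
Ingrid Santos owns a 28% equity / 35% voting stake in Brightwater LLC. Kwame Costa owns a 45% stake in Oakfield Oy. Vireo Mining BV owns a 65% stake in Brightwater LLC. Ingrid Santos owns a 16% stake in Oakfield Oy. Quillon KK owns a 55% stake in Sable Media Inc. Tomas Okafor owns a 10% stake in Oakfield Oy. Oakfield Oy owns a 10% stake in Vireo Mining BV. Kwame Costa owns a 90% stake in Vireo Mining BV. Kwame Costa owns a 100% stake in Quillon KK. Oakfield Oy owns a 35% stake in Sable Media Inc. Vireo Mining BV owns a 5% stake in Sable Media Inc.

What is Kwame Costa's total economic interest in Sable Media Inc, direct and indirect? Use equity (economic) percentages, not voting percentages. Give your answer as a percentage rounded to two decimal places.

Kwame reaches Sable along 4 paths.
Via Quillon: 100% × 55% = 55%.
Via Oakfield: 45% × 35% = 15.75%.
Via Vireo: 90% × 5% = 4.5%.
Via Oakfield → Vireo: 45% × 10% × 5% = 0.225%.
Total: 55% + 15.75% + 4.5% + 0.225% = 75.475%.
Rounded: 75.48%.

75.48%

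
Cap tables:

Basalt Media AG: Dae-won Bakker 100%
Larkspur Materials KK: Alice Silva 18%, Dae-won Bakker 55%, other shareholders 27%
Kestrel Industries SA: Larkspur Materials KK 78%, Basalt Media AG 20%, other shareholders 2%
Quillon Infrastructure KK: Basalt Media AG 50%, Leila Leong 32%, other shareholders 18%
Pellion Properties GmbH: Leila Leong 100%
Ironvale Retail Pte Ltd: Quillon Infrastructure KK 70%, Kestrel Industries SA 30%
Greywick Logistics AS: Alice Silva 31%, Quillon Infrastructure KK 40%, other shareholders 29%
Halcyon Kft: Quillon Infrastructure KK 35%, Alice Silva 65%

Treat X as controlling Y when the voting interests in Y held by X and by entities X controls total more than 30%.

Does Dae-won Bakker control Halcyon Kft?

Dae-won holds 100% of Basalt, so Dae-won controls Basalt.
Basalt holds 50% of Quillon, so Dae-won controls Quillon.
Quillon holds 35% of Halcyon, so Dae-won controls Halcyon.

Yes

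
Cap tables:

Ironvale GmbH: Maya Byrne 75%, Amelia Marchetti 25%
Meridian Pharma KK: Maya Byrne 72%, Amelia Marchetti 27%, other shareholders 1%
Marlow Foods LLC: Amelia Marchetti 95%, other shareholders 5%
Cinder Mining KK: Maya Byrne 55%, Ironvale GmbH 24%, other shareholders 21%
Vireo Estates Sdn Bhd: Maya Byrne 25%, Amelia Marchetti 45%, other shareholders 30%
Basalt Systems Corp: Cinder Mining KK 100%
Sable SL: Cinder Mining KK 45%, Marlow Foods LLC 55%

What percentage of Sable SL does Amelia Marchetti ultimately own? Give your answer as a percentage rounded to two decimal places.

54.95%

Amelia reaches Sable along 2 paths.
Via Ironvale → Cinder: 25% × 24% × 45% = 2.7%.
Via Marlow: 95% × 55% = 52.25%.
Total: 2.7% + 52.25% = 54.95%.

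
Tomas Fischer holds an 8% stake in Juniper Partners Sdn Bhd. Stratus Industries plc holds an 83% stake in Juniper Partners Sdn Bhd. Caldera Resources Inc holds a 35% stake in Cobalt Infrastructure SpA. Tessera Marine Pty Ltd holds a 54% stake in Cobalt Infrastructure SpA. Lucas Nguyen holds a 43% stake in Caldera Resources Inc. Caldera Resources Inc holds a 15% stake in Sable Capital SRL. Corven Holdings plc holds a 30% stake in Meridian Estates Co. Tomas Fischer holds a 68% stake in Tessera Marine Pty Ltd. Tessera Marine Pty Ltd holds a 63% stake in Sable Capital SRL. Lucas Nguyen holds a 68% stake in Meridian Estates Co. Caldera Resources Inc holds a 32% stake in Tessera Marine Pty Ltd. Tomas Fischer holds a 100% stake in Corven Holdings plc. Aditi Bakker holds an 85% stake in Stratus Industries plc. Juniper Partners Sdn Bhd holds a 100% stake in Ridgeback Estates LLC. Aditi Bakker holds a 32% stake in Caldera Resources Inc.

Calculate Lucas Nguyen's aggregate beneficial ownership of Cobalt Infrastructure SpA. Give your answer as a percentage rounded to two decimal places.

22.48%

Lucas reaches Cobalt along 2 paths.
Via Caldera: 43% × 35% = 15.05%.
Via Caldera → Tessera: 43% × 32% × 54% = 7.4304%.
Total: 15.05% + 7.4304% = 22.4804%.
Rounded: 22.48%.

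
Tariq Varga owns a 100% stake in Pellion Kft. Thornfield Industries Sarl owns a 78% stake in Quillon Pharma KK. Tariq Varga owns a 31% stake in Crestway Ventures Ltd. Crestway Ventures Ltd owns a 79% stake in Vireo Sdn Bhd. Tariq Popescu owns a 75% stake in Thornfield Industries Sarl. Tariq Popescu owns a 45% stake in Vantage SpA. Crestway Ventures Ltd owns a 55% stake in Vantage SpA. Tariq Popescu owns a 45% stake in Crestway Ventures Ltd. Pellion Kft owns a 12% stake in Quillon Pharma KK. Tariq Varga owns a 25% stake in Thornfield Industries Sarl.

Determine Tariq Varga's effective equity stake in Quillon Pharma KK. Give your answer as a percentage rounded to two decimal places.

Tariq Varga reaches Quillon along 2 paths.
Via Thornfield: 25% × 78% = 19.5%.
Via Pellion: 100% × 12% = 12%.
Total: 19.5% + 12% = 31.5%.
Rounded: 31.50%.

31.50%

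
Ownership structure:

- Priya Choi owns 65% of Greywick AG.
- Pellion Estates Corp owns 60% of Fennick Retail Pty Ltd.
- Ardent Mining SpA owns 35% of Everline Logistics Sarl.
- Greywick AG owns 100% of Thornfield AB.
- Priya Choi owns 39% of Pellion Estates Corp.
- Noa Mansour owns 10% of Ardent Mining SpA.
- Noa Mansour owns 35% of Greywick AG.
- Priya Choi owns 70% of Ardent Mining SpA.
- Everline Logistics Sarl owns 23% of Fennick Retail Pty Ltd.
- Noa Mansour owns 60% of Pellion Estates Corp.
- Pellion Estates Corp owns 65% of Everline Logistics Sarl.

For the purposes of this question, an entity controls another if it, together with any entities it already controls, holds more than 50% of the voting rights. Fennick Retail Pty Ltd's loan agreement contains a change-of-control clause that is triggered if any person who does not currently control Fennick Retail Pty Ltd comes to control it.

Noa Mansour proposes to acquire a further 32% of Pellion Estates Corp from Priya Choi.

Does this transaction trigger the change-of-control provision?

The purchase adds only to Noa's holdings (Priya's stake shrinks), so Noa is the only person who could newly come to control Fennick.
Noa holds 60% of Pellion, so Noa controls Pellion.
Pellion holds 65% of Everline, so Noa controls Everline.
Pellion and Everline together hold 60% + 23% = 83% of Fennick, so Noa controls Fennick.
So Noa already controls Fennick before the transaction.
After the purchase, Noa's direct stake in Pellion rises to 60% + 32% = 92%, and Priya's stake falls to 7%.
Noa controlled Fennick already, so this is not a new person acquiring control; every other person's position is unchanged or reduced.
No new person acquires control, so the clause is not triggered.

No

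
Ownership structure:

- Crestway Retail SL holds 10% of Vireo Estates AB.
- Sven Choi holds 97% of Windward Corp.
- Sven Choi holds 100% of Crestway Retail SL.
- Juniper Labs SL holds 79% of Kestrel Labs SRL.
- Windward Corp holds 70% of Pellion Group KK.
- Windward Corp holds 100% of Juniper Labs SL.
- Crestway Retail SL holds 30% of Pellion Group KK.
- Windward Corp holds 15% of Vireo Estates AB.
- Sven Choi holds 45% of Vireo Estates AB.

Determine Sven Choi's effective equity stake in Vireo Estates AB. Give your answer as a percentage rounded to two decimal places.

Sven reaches Vireo along 3 paths.
Via Crestway: 100% × 10% = 10%.
Direct stake: 45% = 45%.
Via Windward: 97% × 15% = 14.55%.
Total: 10% + 45% + 14.55% = 69.55%.

69.55%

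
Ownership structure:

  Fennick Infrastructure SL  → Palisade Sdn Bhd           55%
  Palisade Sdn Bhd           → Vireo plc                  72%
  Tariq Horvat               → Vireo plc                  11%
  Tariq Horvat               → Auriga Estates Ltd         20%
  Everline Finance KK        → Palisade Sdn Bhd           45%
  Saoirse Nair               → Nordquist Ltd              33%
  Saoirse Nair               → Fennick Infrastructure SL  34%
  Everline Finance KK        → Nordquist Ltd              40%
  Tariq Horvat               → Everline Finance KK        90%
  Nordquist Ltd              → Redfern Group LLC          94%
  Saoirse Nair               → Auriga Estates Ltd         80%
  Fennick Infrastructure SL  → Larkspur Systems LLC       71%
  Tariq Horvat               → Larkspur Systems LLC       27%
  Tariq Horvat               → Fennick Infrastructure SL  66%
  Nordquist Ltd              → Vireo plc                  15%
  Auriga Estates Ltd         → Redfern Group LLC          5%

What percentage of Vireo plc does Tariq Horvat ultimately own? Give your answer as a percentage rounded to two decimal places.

Tariq reaches Vireo along 4 paths.
Via Everline → Nordquist: 90% × 40% × 15% = 5.4%.
Via Everline → Palisade: 90% × 45% × 72% = 29.16%.
Via Fennick → Palisade: 66% × 55% × 72% = 26.136%.
Direct stake: 11% = 11%.
Total: 5.4% + 29.16% + 26.136% + 11% = 71.696%.
Rounded: 71.70%.

71.70%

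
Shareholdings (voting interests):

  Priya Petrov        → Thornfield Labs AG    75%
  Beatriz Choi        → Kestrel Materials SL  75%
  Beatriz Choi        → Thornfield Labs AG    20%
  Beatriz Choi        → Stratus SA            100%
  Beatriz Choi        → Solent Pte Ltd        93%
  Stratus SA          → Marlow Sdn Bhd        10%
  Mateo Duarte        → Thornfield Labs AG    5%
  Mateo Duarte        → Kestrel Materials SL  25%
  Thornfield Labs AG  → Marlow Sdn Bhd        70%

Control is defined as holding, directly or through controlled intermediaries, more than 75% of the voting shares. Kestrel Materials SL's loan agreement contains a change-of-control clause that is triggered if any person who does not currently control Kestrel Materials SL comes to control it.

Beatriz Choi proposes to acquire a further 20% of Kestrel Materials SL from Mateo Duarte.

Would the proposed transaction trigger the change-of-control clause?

The purchase adds only to Beatriz's holdings (Mateo's stake shrinks), so Beatriz is the only person who could newly come to control Kestrel.
Beatriz holds 93% of Solent, so Beatriz controls Solent.
Beatriz holds 100% of Stratus, so Beatriz controls Stratus.
In Kestrel, Beatriz's side holds only 75%, not > 75%.
So before the transaction, Beatriz does not control Kestrel.
After the purchase, Beatriz's direct stake in Kestrel rises to 75% + 20% = 95%, and Mateo's stake falls to 5%.
Beatriz holds 95% of Kestrel, so Beatriz controls Kestrel.
Beatriz did not control Kestrel before and does after, so the clause is triggered.

Yes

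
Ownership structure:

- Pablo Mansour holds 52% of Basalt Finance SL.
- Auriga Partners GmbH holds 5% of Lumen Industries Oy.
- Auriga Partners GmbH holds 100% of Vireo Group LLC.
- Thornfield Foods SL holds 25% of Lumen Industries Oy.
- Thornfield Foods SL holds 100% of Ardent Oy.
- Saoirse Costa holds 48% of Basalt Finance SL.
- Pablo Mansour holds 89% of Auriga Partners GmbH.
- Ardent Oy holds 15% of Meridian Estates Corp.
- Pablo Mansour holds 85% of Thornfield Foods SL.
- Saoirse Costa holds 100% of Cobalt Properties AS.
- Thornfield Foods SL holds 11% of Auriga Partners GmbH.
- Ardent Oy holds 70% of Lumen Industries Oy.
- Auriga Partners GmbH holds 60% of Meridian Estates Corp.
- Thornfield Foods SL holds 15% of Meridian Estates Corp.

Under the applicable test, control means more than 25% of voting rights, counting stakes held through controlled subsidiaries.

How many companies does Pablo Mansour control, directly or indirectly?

7

Pablo holds 85% of Thornfield, so Pablo controls Thornfield.
Pablo holds 52% of Basalt, so Pablo controls Basalt.
Thornfield holds 100% of Ardent, so Pablo controls Ardent.
Pablo and Thornfield together hold 89% + 11% = 100% of Auriga, so Pablo controls Auriga.
Auriga and Thornfield and Ardent together hold 60% + 15% + 15% = 90% of Meridian, so Pablo controls Meridian.
Thornfield and Ardent and Auriga together hold 25% + 70% + 5% = 100% of Lumen, so Pablo controls Lumen.
Auriga holds 100% of Vireo, so Pablo controls Vireo.
No other company's threshold is met.
Pablo controls 7 companies.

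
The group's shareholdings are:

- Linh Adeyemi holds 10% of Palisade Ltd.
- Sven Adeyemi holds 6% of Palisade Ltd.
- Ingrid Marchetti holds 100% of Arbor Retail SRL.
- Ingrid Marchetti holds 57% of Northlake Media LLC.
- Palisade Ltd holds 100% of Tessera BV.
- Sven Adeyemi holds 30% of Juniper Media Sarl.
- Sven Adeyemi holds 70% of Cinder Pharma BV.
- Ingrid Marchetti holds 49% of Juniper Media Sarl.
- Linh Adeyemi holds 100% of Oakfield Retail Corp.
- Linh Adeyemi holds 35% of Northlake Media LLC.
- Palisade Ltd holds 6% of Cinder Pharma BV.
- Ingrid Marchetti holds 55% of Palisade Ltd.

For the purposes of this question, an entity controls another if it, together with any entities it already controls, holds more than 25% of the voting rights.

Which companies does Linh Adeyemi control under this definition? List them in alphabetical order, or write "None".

Linh holds 100% of Oakfield, so Linh controls Oakfield.
Linh holds 35% of Northlake, so Linh controls Northlake.
No other company's threshold is met.

Northlake Media LLC, Oakfield Retail Corp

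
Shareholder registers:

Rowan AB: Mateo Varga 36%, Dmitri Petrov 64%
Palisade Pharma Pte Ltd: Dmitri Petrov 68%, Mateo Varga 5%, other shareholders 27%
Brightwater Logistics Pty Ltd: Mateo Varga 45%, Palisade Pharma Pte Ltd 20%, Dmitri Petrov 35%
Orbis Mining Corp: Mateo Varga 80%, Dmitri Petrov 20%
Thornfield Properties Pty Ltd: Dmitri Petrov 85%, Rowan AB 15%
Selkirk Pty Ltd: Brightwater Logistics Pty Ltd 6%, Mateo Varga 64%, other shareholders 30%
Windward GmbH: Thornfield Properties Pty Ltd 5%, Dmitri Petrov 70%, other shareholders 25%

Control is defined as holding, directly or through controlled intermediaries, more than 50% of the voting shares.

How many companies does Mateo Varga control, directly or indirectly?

2

Mateo holds 80% of Orbis, so Mateo controls Orbis.
Mateo holds 64% of Selkirk, so Mateo controls Selkirk.
No other company's threshold is met.
Mateo controls 2 companies.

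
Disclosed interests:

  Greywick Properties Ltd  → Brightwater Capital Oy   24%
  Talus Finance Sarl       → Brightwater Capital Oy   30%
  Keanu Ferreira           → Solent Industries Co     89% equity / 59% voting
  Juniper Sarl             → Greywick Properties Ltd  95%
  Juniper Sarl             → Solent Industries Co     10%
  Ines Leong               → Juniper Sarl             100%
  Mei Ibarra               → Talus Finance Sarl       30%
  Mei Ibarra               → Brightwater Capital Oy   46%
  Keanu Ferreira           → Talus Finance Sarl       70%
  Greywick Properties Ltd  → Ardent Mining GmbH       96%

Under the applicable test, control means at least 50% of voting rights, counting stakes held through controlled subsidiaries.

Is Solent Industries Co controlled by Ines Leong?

Ines holds 100% of Juniper, so Ines controls Juniper.
Juniper holds 95% of Greywick, so Ines controls Greywick.
Greywick holds 96% of Ardent, so Ines controls Ardent.
In Solent, Ines's side holds only 10%, not ≥ 50%.
So Ines does not control Solent.

No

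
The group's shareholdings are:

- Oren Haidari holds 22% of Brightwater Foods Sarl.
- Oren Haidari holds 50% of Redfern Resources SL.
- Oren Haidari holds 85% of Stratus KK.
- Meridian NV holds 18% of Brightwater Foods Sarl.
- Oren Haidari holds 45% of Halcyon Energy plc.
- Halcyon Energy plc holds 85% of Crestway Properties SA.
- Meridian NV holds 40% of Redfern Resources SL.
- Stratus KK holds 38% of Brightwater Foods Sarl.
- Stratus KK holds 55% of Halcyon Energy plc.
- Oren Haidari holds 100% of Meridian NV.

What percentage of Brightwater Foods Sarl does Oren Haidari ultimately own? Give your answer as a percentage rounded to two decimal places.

72.30%

Oren reaches Brightwater along 3 paths.
Direct stake: 22% = 22%.
Via Stratus: 85% × 38% = 32.3%.
Via Meridian: 100% × 18% = 18%.
Total: 22% + 32.3% + 18% = 72.3%.
Rounded: 72.30%.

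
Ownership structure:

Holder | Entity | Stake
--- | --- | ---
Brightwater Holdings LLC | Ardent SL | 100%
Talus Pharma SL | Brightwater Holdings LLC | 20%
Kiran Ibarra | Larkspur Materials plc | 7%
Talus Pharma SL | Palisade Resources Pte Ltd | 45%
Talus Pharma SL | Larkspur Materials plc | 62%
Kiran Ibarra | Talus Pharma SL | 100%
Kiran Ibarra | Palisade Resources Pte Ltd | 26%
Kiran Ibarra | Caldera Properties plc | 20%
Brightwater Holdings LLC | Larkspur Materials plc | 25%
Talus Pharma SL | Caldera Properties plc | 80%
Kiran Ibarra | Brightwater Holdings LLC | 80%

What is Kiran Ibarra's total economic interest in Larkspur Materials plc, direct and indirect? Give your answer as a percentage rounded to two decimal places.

94.00%

Kiran reaches Larkspur along 4 paths.
Via Talus: 100% × 62% = 62%.
Via Talus → Brightwater: 100% × 20% × 25% = 5%.
Via Brightwater: 80% × 25% = 20%.
Direct stake: 7% = 7%.
Total: 62% + 5% + 20% + 7% = 94%.
Rounded: 94.00%.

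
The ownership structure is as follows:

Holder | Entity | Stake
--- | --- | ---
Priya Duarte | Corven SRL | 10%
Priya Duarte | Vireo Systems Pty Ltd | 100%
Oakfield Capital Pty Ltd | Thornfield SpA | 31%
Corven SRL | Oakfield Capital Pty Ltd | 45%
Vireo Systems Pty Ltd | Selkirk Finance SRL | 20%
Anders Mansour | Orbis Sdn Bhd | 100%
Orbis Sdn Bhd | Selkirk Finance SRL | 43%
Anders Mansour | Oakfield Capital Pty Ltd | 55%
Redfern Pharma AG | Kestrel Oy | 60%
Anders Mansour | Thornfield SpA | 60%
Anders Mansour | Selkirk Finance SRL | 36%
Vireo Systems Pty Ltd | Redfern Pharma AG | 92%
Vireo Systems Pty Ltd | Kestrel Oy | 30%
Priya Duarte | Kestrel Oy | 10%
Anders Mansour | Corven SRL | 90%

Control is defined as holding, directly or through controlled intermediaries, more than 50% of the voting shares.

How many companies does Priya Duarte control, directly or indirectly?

Priya holds 100% of Vireo, so Priya controls Vireo.
Vireo holds 92% of Redfern, so Priya controls Redfern.
Redfern and Priya and Vireo together hold 60% + 10% + 30% = 100% of Kestrel, so Priya controls Kestrel.
No other company's threshold is met.
Priya controls 3 companies.

3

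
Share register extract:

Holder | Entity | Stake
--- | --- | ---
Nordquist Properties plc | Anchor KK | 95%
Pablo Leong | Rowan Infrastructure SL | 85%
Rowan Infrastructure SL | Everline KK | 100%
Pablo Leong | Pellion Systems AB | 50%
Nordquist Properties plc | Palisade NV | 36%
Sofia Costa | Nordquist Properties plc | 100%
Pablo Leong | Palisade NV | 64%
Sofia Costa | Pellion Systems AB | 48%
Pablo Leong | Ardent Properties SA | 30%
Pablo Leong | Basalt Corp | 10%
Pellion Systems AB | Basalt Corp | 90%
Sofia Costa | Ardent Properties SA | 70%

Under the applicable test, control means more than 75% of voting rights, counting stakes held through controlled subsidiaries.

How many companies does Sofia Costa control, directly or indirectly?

Sofia holds 100% of Nordquist, so Sofia controls Nordquist.
Nordquist holds 95% of Anchor, so Sofia controls Anchor.
No other company's threshold is met.
Sofia controls 2 companies.

2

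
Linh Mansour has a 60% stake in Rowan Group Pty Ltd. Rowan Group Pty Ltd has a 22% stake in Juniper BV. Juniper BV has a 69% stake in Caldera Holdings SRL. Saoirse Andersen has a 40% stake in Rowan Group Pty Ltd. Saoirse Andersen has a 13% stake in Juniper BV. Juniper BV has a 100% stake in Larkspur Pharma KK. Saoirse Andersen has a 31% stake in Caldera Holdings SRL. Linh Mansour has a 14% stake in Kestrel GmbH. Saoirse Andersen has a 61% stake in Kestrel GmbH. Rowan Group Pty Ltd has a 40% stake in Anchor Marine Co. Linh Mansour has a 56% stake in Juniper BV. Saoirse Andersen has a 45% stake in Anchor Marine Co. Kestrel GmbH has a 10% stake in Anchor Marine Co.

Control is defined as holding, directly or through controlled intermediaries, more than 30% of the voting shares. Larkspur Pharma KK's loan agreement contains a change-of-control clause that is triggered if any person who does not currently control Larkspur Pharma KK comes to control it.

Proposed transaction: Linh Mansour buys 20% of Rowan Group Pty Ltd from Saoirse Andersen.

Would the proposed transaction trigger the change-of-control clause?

No

The purchase adds only to Linh's holdings (Saoirse's stake shrinks), so Linh is the only person who could newly come to control Larkspur.
Linh holds 60% of Rowan, so Linh controls Rowan.
Linh and Rowan together hold 56% + 22% = 78% of Juniper, so Linh controls Juniper.
Juniper holds 100% of Larkspur, so Linh controls Larkspur.
So Linh already controls Larkspur before the transaction.
After the purchase, Linh's direct stake in Rowan rises to 60% + 20% = 80%, and Saoirse's stake falls to 20%.
Linh controlled Larkspur already, so this is not a new person acquiring control; every other person's position is unchanged or reduced.
No new person acquires control, so the clause is not triggered.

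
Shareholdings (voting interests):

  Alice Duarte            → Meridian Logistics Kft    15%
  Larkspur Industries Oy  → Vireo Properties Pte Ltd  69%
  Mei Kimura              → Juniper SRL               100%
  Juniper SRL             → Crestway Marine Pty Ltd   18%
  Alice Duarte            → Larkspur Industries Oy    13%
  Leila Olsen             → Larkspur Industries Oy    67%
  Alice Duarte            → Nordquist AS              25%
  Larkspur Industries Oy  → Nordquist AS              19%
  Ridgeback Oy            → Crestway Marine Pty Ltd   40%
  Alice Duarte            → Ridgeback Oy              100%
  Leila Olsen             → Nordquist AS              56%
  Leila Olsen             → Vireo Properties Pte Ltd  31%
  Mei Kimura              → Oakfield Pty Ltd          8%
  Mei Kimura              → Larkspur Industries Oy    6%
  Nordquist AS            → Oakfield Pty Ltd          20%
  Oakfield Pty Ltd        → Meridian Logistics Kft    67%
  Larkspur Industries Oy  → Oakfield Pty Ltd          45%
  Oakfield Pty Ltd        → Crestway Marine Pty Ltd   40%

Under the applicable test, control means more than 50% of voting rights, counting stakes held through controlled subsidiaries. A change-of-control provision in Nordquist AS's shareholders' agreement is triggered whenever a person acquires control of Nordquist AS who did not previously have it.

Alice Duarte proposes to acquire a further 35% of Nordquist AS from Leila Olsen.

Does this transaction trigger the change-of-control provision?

Yes

The purchase adds only to Alice's holdings (Leila's stake shrinks), so Alice is the only person who could newly come to control Nordquist.
Alice holds 100% of Ridgeback, so Alice controls Ridgeback.
In Nordquist, Alice's side holds only 25%, not > 50%.
So before the transaction, Alice does not control Nordquist.
After the purchase, Alice's direct stake in Nordquist rises to 25% + 35% = 60%, and Leila's stake falls to 21%.
Alice holds 60% of Nordquist, so Alice controls Nordquist.
Alice did not control Nordquist before and does after, so the clause is triggered.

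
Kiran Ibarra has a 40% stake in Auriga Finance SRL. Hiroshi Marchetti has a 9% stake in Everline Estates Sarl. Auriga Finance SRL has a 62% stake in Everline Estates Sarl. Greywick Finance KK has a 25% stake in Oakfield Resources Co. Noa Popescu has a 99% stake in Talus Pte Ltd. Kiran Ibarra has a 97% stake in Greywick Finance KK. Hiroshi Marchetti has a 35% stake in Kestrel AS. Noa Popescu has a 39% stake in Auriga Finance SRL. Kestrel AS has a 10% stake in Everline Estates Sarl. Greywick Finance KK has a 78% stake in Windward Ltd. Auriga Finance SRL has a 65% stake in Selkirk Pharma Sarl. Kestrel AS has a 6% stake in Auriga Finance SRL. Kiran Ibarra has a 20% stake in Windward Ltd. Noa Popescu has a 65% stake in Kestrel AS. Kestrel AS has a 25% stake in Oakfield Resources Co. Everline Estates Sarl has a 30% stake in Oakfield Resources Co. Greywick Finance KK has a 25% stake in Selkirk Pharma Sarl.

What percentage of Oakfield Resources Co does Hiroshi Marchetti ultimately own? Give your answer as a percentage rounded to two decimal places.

12.89%

Hiroshi reaches Oakfield along 4 paths.
Via Kestrel: 35% × 25% = 8.75%.
Via Kestrel → Auriga → Everline: 35% × 6% × 62% × 30% = 0.3906%.
Via Kestrel → Everline: 35% × 10% × 30% = 1.05%.
Via Everline: 9% × 30% = 2.7%.
Total: 8.75% + 0.3906% + 1.05% + 2.7% = 12.8906%.
Rounded: 12.89%.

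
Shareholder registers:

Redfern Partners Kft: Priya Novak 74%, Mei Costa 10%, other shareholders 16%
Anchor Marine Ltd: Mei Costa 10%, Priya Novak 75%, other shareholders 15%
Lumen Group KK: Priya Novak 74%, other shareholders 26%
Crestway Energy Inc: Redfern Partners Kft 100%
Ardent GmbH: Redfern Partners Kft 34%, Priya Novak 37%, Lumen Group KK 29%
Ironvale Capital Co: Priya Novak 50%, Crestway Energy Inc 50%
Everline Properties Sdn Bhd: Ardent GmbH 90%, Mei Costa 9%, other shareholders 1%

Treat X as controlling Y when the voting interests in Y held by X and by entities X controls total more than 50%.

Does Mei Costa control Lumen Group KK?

No

Mei's largest direct stake is 10% in Redfern, which does not meet the threshold, so Mei controls no company.
Neither Mei nor any entity Mei controls holds any voting interest in Lumen.
So Mei does not control Lumen.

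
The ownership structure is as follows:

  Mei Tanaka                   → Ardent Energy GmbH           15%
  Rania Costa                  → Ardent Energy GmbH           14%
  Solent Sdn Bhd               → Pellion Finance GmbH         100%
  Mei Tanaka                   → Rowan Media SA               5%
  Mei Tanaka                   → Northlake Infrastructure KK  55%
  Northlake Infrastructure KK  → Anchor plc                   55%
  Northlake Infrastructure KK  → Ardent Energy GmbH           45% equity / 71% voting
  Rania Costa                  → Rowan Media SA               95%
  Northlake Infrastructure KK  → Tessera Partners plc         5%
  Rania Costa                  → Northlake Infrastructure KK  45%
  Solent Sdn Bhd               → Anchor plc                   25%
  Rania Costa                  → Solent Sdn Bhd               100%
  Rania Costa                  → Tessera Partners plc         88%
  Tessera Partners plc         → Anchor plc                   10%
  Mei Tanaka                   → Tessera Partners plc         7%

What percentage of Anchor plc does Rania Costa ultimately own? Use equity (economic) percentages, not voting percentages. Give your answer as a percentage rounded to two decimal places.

58.78%

Rania reaches Anchor along 4 paths.
Via Tessera: 88% × 10% = 8.8%.
Via Northlake → Tessera: 45% × 5% × 10% = 0.225%.
Via Solent: 100% × 25% = 25%.
Via Northlake: 45% × 55% = 24.75%.
Total: 8.8% + 0.225% + 25% + 24.75% = 58.775%.
Rounded: 58.78%.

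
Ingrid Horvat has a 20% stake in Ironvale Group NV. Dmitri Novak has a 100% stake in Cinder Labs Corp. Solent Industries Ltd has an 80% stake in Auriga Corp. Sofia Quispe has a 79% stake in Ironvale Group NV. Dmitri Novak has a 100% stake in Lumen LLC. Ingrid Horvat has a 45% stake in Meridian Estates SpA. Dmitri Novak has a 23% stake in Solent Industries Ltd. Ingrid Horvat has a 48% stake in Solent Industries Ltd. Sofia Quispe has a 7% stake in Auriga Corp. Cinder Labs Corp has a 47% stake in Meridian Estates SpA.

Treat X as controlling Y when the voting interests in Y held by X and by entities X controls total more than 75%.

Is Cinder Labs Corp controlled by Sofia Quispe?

No

Sofia holds 79% of Ironvale, so Sofia controls Ironvale.
Neither Sofia nor any entity Sofia controls holds any voting interest in Cinder.
So Sofia does not control Cinder.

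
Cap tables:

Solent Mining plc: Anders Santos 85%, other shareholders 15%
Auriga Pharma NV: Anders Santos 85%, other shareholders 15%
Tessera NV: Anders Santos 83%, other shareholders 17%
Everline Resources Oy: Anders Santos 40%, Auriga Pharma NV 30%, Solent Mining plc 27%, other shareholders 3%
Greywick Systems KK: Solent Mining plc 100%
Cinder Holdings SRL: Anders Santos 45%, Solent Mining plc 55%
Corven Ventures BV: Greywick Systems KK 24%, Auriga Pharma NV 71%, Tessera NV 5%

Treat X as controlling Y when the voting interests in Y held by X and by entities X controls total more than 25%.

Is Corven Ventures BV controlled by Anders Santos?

Yes

Anders holds 85% of Auriga, so Anders controls Auriga.
Anders holds 83% of Tessera, so Anders controls Tessera.
Anders holds 85% of Solent, so Anders controls Solent.
Solent holds 100% of Greywick, so Anders controls Greywick.
Greywick and Auriga and Tessera together hold 24% + 71% + 5% = 100% of Corven, so Anders controls Corven.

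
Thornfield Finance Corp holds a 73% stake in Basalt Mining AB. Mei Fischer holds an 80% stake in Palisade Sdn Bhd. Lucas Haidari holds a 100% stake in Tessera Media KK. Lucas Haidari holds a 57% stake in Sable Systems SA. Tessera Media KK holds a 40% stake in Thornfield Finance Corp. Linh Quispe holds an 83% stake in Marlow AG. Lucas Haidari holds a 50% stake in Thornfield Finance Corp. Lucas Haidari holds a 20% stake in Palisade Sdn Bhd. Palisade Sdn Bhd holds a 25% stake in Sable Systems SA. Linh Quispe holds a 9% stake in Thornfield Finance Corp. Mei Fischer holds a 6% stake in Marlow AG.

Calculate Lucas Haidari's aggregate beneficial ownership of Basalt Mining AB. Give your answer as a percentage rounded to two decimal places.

Lucas reaches Basalt along 2 paths.
Via Tessera → Thornfield: 100% × 40% × 73% = 29.2%.
Via Thornfield: 50% × 73% = 36.5%.
Total: 29.2% + 36.5% = 65.7%.
Rounded: 65.70%.

65.70%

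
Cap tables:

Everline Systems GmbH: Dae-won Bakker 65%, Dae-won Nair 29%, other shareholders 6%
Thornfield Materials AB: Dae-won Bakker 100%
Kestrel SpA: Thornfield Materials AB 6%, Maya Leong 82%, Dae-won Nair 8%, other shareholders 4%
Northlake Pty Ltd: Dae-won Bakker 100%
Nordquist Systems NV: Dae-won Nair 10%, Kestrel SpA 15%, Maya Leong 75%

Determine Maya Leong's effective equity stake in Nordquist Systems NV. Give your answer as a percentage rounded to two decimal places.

87.30%

Maya reaches Nordquist along 2 paths.
Via Kestrel: 82% × 15% = 12.3%.
Direct stake: 75% = 75%.
Total: 12.3% + 75% = 87.3%.
Rounded: 87.30%.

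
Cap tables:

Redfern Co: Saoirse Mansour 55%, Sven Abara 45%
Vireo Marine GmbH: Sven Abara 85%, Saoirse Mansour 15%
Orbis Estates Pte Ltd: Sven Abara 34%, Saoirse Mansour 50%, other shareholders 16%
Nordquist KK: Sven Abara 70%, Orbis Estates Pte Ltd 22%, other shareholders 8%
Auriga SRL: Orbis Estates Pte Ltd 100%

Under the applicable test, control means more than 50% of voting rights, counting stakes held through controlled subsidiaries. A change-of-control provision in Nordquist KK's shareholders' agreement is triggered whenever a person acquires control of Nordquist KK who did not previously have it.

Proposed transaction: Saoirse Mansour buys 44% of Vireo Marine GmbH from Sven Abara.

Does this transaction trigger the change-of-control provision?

The purchase adds only to Saoirse's holdings (Sven's stake shrinks), so Saoirse is the only person who could newly come to control Nordquist.
Saoirse holds 55% of Redfern, so Saoirse controls Redfern.
Neither Saoirse nor any entity Saoirse controls holds any voting interest in Nordquist.
So before the transaction, Saoirse does not control Nordquist.
After the purchase, Saoirse's direct stake in Vireo rises to 15% + 44% = 59%, and Sven's stake falls to 41%.
Saoirse holds 59% of Vireo, so Saoirse controls Vireo.
After the transaction, neither Saoirse nor any entity Saoirse controls holds a voting interest in Nordquist, so Saoirse still does not control it.
No new person acquires control, so the clause is not triggered.

No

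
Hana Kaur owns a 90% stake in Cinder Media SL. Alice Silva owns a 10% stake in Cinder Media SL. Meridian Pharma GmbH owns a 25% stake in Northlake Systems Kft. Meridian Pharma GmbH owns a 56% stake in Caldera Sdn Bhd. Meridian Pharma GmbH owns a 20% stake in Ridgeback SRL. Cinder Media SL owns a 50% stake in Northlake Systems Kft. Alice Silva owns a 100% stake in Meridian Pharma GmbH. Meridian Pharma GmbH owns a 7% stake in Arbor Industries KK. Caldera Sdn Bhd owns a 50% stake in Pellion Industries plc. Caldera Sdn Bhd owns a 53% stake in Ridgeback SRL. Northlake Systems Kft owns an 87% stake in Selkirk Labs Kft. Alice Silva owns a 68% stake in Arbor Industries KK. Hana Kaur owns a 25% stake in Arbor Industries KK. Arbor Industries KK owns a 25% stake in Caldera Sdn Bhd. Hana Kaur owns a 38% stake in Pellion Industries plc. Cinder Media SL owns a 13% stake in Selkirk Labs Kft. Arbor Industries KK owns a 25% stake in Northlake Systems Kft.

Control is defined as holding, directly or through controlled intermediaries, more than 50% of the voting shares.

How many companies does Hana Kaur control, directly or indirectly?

1

Hana holds 90% of Cinder, so Hana controls Cinder.
No other company's threshold is met.
Hana controls 1 company.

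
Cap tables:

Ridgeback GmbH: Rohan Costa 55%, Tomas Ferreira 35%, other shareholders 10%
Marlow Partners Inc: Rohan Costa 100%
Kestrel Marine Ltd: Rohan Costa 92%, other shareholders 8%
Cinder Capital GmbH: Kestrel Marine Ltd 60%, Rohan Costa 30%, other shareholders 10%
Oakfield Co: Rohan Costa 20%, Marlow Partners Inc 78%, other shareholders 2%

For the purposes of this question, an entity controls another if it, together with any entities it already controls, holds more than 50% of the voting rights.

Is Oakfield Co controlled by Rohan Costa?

Rohan holds 100% of Marlow, so Rohan controls Marlow.
Rohan and Marlow together hold 20% + 78% = 98% of Oakfield, so Rohan controls Oakfield.

Yes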